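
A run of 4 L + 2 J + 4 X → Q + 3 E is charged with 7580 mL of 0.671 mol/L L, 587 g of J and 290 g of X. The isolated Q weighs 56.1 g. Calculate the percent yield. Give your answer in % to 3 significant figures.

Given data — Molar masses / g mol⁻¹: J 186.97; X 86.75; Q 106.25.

n(L) = 0.671 × 7580/1000 = 5.086 mol
n(J) = 587.0 / 186.97 = 3.140 mol
n(X) = 290.0 / 86.75 = 3.343 mol
n/ν → L: 1.272, J: 1.570, X: 0.8358; X is limiting.
theoretical n(Q) = (1/4) × 3.343 = 0.8358 mol → 88.80 g
% yield = 56.1 / 88.80 × 100 = 63.18 %

63.2 %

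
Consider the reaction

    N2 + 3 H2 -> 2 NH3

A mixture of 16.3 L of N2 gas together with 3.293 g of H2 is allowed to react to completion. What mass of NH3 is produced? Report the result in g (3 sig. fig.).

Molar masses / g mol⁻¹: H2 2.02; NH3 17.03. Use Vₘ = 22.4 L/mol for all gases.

18.5 g

n(N2) = 16.30 / 22.4 = 0.7277 mol
n(H2) = 3.293 / 2.02 = 1.630 mol
n/ν for N2 = 0.7277/1 = 0.7277
n/ν for H2 = 1.630/3 = 0.5433
Smallest n/ν is H2 → limiting reagent.
n(NH3) = (2/3) × 1.630 = 1.087 mol
mass = 1.087 × 17.03 = 18.51 g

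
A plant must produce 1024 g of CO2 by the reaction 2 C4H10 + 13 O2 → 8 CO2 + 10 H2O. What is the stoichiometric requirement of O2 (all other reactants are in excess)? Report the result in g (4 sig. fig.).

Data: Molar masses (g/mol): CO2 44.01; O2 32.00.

n(CO2) = 1024 / 44.01 = 23.27 mol
n(O2) = (13/8) × 23.27 = 37.81 mol
mass = 37.81 × 32.00 = 1210 g

1210 g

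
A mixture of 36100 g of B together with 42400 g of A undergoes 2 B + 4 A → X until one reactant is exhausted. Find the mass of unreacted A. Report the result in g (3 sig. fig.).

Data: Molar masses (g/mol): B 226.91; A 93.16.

12800 g

n(B) = 36100 / 226.91 = 159.1 mol
n(A) = 42400 / 93.16 = 455.1 mol
n/ν for B = 159.1/2 = 79.55
n/ν for A = 455.1/4 = 113.8
Smallest n/ν is B → limiting reagent.
A consumed = (4/2) × 159.1 = 318.2 mol
A remaining = 455.1 − 318.2 = 136.9 mol
mass = 136.9 × 93.16 = 12750 g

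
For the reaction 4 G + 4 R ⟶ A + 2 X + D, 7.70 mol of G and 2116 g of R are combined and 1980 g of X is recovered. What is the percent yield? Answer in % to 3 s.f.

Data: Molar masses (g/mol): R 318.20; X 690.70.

86.2 %

n(G) = 7.700 mol
n(R) = 2116 / 318.20 = 6.650 mol
n/ν for G = 7.700/4 = 1.925
n/ν for R = 6.650/4 = 1.663
Smallest n/ν is R → limiting reagent.
theoretical n(X) = (2/4) × 6.650 = 3.325 mol → 2297 g
% yield = 1980 / 2297 × 100 = 86.20 %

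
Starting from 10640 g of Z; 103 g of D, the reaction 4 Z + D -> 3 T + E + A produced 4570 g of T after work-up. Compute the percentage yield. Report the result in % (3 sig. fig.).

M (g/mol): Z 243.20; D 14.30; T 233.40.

90.6 %

n(Z) = 10640 / 243.20 = 43.75 mol
n(D) = 103.0 / 14.30 = 7.203 mol
n/ν for Z = 43.75/4 = 10.94
n/ν for D = 7.203/1 = 7.203
Smallest n/ν is D → limiting reagent.
theoretical n(T) = (3/1) × 7.203 = 21.61 mol → 5044 g
% yield = 4570 / 5044 × 100 = 90.60 %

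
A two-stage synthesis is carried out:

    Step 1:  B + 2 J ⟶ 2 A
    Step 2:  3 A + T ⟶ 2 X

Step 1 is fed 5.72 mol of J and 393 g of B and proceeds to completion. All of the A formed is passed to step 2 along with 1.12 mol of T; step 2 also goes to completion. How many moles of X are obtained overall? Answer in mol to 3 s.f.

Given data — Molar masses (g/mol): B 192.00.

2.24 mol

Step 1:
n(J) = 5.720 mol
n(B) = 393.0 / 192.00 = 2.047 mol
n/ν → J: 2.860, B: 2.047; B is limiting.
n(A) produced = (2/1) × 2.047 = 4.094 mol
Step 2:
n(A) available = 4.094 mol
n(T) = 1.120 mol
n/ν → A: 1.365, T: 1.120; T is limiting.
n(X) = (2/1) × 1.120 = 2.240 mol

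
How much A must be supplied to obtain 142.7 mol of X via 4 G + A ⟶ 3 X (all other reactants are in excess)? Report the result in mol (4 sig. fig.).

47.57 mol

n(X) = 142.7 mol
n(A) = (1/3) × 142.7 = 47.57 mol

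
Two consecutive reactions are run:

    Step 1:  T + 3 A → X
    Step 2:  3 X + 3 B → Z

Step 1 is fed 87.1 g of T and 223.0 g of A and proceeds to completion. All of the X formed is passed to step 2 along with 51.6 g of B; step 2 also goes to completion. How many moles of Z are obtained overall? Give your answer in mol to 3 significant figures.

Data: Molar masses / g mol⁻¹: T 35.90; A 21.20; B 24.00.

0.717 mol

Step 1:
n(T) = 87.10 / 35.90 = 2.426 mol
n(A) = 223.0 / 21.20 = 10.52 mol
n/ν for T = 2.426/1 = 2.426
n/ν for A = 10.52/3 = 3.507
Smallest n/ν is T → limiting reagent.
n(X) produced = (1/1) × 2.426 = 2.426 mol
Step 2:
n(X) available = 2.426 mol
n(B) = 51.60 / 24.00 = 2.150 mol
n/ν for X = 2.426/3 = 0.8087
n/ν for B = 2.150/3 = 0.7167
Smallest n/ν is B → limiting reagent.
n(Z) = (1/3) × 2.150 = 0.7167 mol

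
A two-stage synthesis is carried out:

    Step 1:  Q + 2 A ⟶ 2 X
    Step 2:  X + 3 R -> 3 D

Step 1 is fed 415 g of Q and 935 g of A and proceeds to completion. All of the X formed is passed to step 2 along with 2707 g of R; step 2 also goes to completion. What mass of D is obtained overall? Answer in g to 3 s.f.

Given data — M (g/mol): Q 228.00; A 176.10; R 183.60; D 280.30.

Step 1:
n(Q) = 415.0 / 228.00 = 1.820 mol
n(A) = 935.0 / 176.10 = 5.309 mol
n/ν → Q: 1.820, A: 2.655; Q is limiting.
n(X) produced = (2/1) × 1.820 = 3.640 mol
Step 2:
n(X) available = 3.640 mol
n(R) = 2707 / 183.60 = 14.74 mol
n/ν → X: 3.640, R: 4.913; X is limiting.
n(D) = (3/1) × 3.640 = 10.92 mol
mass = 10.92 × 280.30 = 3061 g

3060 g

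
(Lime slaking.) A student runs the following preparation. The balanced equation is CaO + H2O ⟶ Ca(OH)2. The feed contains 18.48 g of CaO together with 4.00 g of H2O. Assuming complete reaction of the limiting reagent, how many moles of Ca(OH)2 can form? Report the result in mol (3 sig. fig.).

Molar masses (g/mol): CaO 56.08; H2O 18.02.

n(CaO) = 18.48 / 56.08 = 0.3295 mol
n(H2O) = 4.000 / 18.02 = 0.2220 mol
n/ν for CaO = 0.3295/1 = 0.3295
n/ν for H2O = 0.2220/1 = 0.2220
Smallest n/ν is H2O → limiting reagent.
n(Ca(OH)2) = (1/1) × 0.2220 = 0.2220 mol

0.222 mol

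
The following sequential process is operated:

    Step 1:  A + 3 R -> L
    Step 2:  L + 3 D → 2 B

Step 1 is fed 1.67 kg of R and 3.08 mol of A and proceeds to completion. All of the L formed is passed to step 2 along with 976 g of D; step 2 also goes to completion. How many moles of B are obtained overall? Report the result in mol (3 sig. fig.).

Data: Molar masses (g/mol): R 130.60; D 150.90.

Step 1:
n(R) = 1.670×1000 / 130.60 = 12.79 mol
n(A) = 3.080 mol
n/ν for R = 12.79/3 = 4.263
n/ν for A = 3.080/1 = 3.080
Smallest n/ν is A → limiting reagent.
n(L) produced = (1/1) × 3.080 = 3.080 mol
Step 2:
n(L) available = 3.080 mol
n(D) = 976.0 / 150.90 = 6.468 mol
n/ν for L = 3.080/1 = 3.080
n/ν for D = 6.468/3 = 2.156
Smallest n/ν is D → limiting reagent.
n(B) = (2/3) × 6.468 = 4.312 mol

4.31 mol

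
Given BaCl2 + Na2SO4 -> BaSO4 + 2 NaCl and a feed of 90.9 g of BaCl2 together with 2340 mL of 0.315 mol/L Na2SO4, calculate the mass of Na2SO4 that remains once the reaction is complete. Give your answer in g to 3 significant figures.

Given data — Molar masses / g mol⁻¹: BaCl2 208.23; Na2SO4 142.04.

42.7 g

n(BaCl2) = 90.90 / 208.23 = 0.4365 mol
n(Na2SO4) = 0.315 × 2340/1000 = 0.7371 mol
n/ν for BaCl2 = 0.4365/1 = 0.4365
n/ν for Na2SO4 = 0.7371/1 = 0.7371
Smallest n/ν is BaCl2 → limiting reagent.
Na2SO4 consumed = (1/1) × 0.4365 = 0.4365 mol
Na2SO4 remaining = 0.7371 − 0.4365 = 0.3006 mol
mass = 0.3006 × 142.04 = 42.70 g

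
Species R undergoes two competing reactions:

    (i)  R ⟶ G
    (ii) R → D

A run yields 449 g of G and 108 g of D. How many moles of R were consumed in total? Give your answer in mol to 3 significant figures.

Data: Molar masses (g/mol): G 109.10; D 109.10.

5.11 mol

n(G) = 449 / 109.10 = 4.115 mol
n(D) = 108 / 109.10 = 0.9899 mol
n(R) via (i) = (1/1)×4.115 = 4.115 mol
n(R) via (ii) = (1/1)×0.9899 = 0.9899 mol
total n(R) = 4.115 + 0.9899 = 5.105 mol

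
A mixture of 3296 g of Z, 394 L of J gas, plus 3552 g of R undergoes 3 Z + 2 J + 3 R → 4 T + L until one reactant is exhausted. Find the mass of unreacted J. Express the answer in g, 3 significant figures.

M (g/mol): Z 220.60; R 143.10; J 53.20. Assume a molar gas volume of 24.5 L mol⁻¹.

326 g

n(Z) = 3296 / 220.60 = 14.94 mol
n(J) = 394.0 / 24.5 = 16.08 mol
n(R) = 3552 / 143.10 = 24.82 mol
n/ν for Z = 14.94/3 = 4.980
n/ν for J = 16.08/2 = 8.040
n/ν for R = 24.82/3 = 8.273
Smallest n/ν is Z → limiting reagent.
J consumed = (2/3) × 14.94 = 9.960 mol
J remaining = 16.08 − 9.960 = 6.120 mol
mass = 6.120 × 53.20 = 325.6 g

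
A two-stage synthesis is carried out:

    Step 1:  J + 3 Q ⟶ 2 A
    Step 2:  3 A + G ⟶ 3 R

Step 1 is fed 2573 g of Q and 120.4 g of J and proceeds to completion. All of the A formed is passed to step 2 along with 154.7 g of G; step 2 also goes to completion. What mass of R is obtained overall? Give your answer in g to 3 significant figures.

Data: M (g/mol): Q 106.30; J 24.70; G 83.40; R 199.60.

1110 g

Step 1:
n(Q) = 2573 / 106.30 = 24.21 mol
n(J) = 120.4 / 24.70 = 4.874 mol
n/ν → Q: 8.070, J: 4.874; J is limiting.
n(A) produced = (2/1) × 4.874 = 9.748 mol
Step 2:
n(A) available = 9.748 mol
n(G) = 154.7 / 83.40 = 1.855 mol
n/ν → A: 3.249, G: 1.855; G is limiting.
n(R) = (3/1) × 1.855 = 5.565 mol
mass = 5.565 × 199.60 = 1111 g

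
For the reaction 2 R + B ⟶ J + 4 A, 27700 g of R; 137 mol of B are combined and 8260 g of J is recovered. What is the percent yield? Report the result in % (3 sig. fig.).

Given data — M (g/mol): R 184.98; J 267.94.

n(R) = 27700 / 184.98 = 149.7 mol
n(B) = 137.0 mol
n/ν → R: 74.85, B: 137.0; R is limiting.
theoretical n(J) = (1/2) × 149.7 = 74.85 mol → 20060 g
% yield = 8260 / 20060 × 100 = 41.18 %

41.2 %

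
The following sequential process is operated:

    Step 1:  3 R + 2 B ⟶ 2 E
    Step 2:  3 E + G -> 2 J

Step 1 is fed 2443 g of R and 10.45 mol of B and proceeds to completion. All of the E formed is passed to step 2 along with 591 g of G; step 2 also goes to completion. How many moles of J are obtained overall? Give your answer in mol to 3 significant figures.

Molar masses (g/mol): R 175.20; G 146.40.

6.20 mol

Step 1:
n(R) = 2443 / 175.20 = 13.94 mol
n(B) = 10.45 mol
n/ν → R: 4.647, B: 5.225; R is limiting.
n(E) produced = (2/3) × 13.94 = 9.293 mol
Step 2:
n(E) available = 9.293 mol
n(G) = 591.0 / 146.40 = 4.037 mol
n/ν → E: 3.098, G: 4.037; E is limiting.
n(J) = (2/3) × 9.293 = 6.195 mol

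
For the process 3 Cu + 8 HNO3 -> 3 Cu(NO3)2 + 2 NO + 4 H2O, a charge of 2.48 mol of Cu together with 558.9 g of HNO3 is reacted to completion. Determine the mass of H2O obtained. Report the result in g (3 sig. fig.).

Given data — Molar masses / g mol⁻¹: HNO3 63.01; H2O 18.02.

n(Cu) = 2.480 mol
n(HNO3) = 558.9 / 63.01 = 8.870 mol
n/ν → Cu: 0.8267, HNO3: 1.109; Cu is limiting.
n(H2O) = (4/3) × 2.480 = 3.307 mol
mass = 3.307 × 18.02 = 59.59 g

59.6 g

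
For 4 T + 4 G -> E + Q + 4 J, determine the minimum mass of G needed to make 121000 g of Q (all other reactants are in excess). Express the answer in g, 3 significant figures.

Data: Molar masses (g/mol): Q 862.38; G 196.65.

n(Q) = 121000 / 862.38 = 140.3 mol
n(G) = (4/1) × 140.3 = 561.2 mol
mass = 561.2 × 196.65 = 110400 g

110000 g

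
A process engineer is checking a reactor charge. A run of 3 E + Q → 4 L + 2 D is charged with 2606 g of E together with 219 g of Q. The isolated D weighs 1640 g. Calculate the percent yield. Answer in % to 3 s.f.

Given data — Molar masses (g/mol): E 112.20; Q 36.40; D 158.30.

86.1 %

n(E) = 2606 / 112.20 = 23.23 mol
n(Q) = 219.0 / 36.40 = 6.016 mol
n/ν for E = 23.23/3 = 7.743
n/ν for Q = 6.016/1 = 6.016
Smallest n/ν is Q → limiting reagent.
theoretical n(D) = (2/1) × 6.016 = 12.03 mol → 1904 g
% yield = 1640 / 1904 × 100 = 86.13 %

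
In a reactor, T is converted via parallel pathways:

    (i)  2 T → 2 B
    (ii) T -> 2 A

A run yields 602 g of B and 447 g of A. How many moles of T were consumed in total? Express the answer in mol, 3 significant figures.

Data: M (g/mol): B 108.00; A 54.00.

9.71 mol

n(B) = 602 / 108.00 = 5.574 mol
n(A) = 447 / 54.00 = 8.278 mol
n(T) via (i) = (2/2)×5.574 = 5.574 mol
n(T) via (ii) = (1/2)×8.278 = 4.139 mol
total n(T) = 5.574 + 4.139 = 9.713 mol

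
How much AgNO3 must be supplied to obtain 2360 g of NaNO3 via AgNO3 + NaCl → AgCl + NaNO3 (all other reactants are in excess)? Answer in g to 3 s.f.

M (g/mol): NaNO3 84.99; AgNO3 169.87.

4720 g

n(NaNO3) = 2360 / 84.99 = 27.77 mol
n(AgNO3) = (1/1) × 27.77 = 27.77 mol
mass = 27.77 × 169.87 = 4717 g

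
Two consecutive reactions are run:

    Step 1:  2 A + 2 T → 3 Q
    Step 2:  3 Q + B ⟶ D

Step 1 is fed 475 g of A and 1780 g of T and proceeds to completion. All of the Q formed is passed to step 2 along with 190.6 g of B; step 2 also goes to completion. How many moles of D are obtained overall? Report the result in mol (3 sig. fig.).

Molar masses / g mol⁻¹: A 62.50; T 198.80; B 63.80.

Step 1:
n(A) = 475.0 / 62.50 = 7.600 mol
n(T) = 1780 / 198.80 = 8.954 mol
n/ν for A = 7.600/2 = 3.800
n/ν for T = 8.954/2 = 4.477
Smallest n/ν is A → limiting reagent.
n(Q) produced = (3/2) × 7.600 = 11.40 mol
Step 2:
n(Q) available = 11.40 mol
n(B) = 190.6 / 63.80 = 2.987 mol
n/ν for Q = 11.40/3 = 3.800
n/ν for B = 2.987/1 = 2.987
Smallest n/ν is B → limiting reagent.
n(D) = (1/1) × 2.987 = 2.987 mol

2.99 mol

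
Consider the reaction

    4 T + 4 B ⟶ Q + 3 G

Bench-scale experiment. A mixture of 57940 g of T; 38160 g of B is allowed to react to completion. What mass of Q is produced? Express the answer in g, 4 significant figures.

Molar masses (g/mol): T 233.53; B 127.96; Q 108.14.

6708 g

n(T) = 57940 / 233.53 = 248.1 mol
n(B) = 38160 / 127.96 = 298.2 mol
n/ν → T: 62.03, B: 74.55; T is limiting.
n(Q) = (1/4) × 248.1 = 62.03 mol
mass = 62.03 × 108.14 = 6708 g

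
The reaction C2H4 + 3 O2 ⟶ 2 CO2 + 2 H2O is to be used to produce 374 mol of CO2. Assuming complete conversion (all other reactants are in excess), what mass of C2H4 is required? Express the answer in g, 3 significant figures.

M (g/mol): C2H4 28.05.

n(CO2) = 374.0 mol
n(C2H4) = (1/2) × 374.0 = 187.0 mol
mass = 187.0 × 28.05 = 5245 g

5250 g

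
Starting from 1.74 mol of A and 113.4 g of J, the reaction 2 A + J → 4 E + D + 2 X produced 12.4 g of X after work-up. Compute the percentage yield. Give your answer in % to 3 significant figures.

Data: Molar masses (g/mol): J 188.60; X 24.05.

n(A) = 1.740 mol
n(J) = 113.4 / 188.60 = 0.6013 mol
n/ν → A: 0.8700, J: 0.6013; J is limiting.
theoretical n(X) = (2/1) × 0.6013 = 1.203 mol → 28.93 g
% yield = 12.4 / 28.93 × 100 = 42.86 %

42.9 %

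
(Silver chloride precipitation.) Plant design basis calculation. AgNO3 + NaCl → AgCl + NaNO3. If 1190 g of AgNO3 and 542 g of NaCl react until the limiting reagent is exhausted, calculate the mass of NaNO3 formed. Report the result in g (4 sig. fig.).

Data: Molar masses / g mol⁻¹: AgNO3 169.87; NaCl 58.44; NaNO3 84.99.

595.4 g

n(AgNO3) = 1190 / 169.87 = 7.005 mol
n(NaCl) = 542.0 / 58.44 = 9.274 mol
n/ν for AgNO3 = 7.005/1 = 7.005
n/ν for NaCl = 9.274/1 = 9.274
Smallest n/ν is AgNO3 → limiting reagent.
n(NaNO3) = (1/1) × 7.005 = 7.005 mol
mass = 7.005 × 84.99 = 595.4 g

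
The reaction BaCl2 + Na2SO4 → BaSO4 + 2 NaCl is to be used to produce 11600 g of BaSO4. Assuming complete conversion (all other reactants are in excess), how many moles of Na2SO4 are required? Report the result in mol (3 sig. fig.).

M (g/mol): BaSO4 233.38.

n(BaSO4) = 11600 / 233.38 = 49.70 mol
n(Na2SO4) = (1/1) × 49.70 = 49.70 mol

49.7 mol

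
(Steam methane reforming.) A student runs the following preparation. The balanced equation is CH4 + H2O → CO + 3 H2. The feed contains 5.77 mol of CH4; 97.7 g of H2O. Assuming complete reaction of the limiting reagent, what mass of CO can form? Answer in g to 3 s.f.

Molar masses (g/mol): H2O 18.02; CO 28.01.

152 g

n(CH4) = 5.770 mol
n(H2O) = 97.70 / 18.02 = 5.422 mol
n/ν → CH4: 5.770, H2O: 5.422; H2O is limiting.
n(CO) = (1/1) × 5.422 = 5.422 mol
mass = 5.422 × 28.01 = 151.9 g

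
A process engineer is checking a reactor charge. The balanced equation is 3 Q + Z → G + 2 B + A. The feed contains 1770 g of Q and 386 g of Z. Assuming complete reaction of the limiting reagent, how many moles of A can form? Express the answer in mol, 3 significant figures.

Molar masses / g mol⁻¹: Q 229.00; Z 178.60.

n(Q) = 1770 / 229.00 = 7.729 mol
n(Z) = 386.0 / 178.60 = 2.161 mol
n/ν → Q: 2.576, Z: 2.161; Z is limiting.
n(A) = (1/1) × 2.161 = 2.161 mol

2.16 mol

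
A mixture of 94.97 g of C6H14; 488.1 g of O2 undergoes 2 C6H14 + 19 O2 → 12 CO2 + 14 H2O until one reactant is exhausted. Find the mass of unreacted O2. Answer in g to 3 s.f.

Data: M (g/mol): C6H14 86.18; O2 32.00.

n(C6H14) = 94.97 / 86.18 = 1.102 mol
n(O2) = 488.1 / 32.00 = 15.25 mol
n/ν for C6H14 = 1.102/2 = 0.5510
n/ν for O2 = 15.25/19 = 0.8026
Smallest n/ν is C6H14 → limiting reagent.
O2 consumed = (19/2) × 1.102 = 10.47 mol
O2 remaining = 15.25 − 10.47 = 4.780 mol
mass = 4.780 × 32.00 = 153.0 g

153 g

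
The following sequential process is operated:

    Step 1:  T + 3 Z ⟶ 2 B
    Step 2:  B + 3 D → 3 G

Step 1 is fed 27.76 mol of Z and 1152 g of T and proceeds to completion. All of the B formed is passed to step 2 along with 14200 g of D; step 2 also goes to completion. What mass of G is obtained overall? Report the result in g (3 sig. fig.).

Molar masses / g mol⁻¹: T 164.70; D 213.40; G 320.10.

Step 1:
n(Z) = 27.76 mol
n(T) = 1152 / 164.70 = 6.995 mol
n/ν for Z = 27.76/3 = 9.253
n/ν for T = 6.995/1 = 6.995
Smallest n/ν is T → limiting reagent.
n(B) produced = (2/1) × 6.995 = 13.99 mol
Step 2:
n(B) available = 13.99 mol
n(D) = 14200 / 213.40 = 66.54 mol
n/ν for B = 13.99/1 = 13.99
n/ν for D = 66.54/3 = 22.18
Smallest n/ν is B → limiting reagent.
n(G) = (3/1) × 13.99 = 41.97 mol
mass = 41.97 × 320.10 = 13430 g

13400 g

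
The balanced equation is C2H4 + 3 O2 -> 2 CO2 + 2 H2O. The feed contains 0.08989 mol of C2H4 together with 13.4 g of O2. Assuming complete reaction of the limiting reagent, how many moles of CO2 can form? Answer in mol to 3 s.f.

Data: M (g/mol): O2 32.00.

0.180 mol

n(C2H4) = 0.08989 mol
n(O2) = 13.40 / 32.00 = 0.4188 mol
n/ν → C2H4: 0.08989, O2: 0.1396; C2H4 is limiting.
n(CO2) = (2/1) × 0.08989 = 0.1798 mol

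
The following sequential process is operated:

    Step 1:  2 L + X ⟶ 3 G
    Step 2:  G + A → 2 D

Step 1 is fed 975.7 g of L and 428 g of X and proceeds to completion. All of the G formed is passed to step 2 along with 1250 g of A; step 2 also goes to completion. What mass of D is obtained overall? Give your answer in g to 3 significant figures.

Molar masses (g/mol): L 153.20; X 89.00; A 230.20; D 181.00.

1970 g

Step 1:
n(L) = 975.7 / 153.20 = 6.369 mol
n(X) = 428.0 / 89.00 = 4.809 mol
n/ν for L = 6.369/2 = 3.185
n/ν for X = 4.809/1 = 4.809
Smallest n/ν is L → limiting reagent.
n(G) produced = (3/2) × 6.369 = 9.554 mol
Step 2:
n(G) available = 9.554 mol
n(A) = 1250 / 230.20 = 5.430 mol
n/ν for G = 9.554/1 = 9.554
n/ν for A = 5.430/1 = 5.430
Smallest n/ν is A → limiting reagent.
n(D) = (2/1) × 5.430 = 10.86 mol
mass = 10.86 × 181.00 = 1966 g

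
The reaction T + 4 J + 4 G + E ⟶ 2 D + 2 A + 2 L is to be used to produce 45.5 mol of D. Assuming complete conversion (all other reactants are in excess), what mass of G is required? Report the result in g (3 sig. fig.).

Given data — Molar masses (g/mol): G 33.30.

3030 g

n(D) = 45.50 mol
n(G) = (4/2) × 45.50 = 91.00 mol
mass = 91.00 × 33.30 = 3030 g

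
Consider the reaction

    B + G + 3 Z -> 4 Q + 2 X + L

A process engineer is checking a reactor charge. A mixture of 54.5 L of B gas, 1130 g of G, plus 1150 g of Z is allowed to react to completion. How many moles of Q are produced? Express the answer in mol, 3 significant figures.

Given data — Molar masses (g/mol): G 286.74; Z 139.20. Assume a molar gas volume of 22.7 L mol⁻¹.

n(B) = 54.50 / 22.7 = 2.401 mol
n(G) = 1130 / 286.74 = 3.941 mol
n(Z) = 1150 / 139.20 = 8.261 mol
n/ν for B = 2.401/1 = 2.401
n/ν for G = 3.941/1 = 3.941
n/ν for Z = 8.261/3 = 2.754
Smallest n/ν is B → limiting reagent.
n(Q) = (4/1) × 2.401 = 9.604 mol

9.60 mol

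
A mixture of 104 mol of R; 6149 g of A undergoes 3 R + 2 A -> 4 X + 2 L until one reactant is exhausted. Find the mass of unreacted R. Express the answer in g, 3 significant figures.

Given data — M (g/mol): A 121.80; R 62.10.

n(R) = 104.0 mol
n(A) = 6149 / 121.80 = 50.48 mol
n/ν for R = 104.0/3 = 34.67
n/ν for A = 50.48/2 = 25.24
Smallest n/ν is A → limiting reagent.
R consumed = (3/2) × 50.48 = 75.72 mol
R remaining = 104.0 − 75.72 = 28.28 mol
mass = 28.28 × 62.10 = 1756 g

1760 g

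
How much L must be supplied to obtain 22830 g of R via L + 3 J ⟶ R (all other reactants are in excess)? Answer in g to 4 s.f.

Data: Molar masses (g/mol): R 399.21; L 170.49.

n(R) = 22830 / 399.21 = 57.19 mol
n(L) = (1/1) × 57.19 = 57.19 mol
mass = 57.19 × 170.49 = 9750 g

9750 g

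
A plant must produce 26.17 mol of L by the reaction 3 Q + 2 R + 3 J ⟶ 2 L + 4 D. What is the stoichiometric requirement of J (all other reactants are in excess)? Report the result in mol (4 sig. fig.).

n(L) = 26.17 mol
n(J) = (3/2) × 26.17 = 39.26 mol

39.26 mol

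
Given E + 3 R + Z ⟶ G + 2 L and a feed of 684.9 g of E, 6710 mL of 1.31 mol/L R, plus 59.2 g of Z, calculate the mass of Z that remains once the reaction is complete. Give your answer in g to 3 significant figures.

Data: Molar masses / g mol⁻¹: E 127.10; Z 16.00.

n(E) = 684.9 / 127.10 = 5.389 mol
n(R) = 1.31 × 6710/1000 = 8.790 mol
n(Z) = 59.20 / 16.00 = 3.700 mol
n/ν → E: 5.389, R: 2.930, Z: 3.700; R is limiting.
Z consumed = (1/3) × 8.790 = 2.930 mol
Z remaining = 3.700 − 2.930 = 0.7700 mol
mass = 0.7700 × 16.00 = 12.32 g

12.3 g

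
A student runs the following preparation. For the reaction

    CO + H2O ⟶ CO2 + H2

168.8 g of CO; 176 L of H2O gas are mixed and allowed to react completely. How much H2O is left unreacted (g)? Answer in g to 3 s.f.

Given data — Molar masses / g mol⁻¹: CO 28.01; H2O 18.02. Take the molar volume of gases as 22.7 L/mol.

31.1 g

n(CO) = 168.8 / 28.01 = 6.026 mol
n(H2O) = 176.0 / 22.7 = 7.753 mol
n/ν → CO: 6.026, H2O: 7.753; CO is limiting.
H2O consumed = (1/1) × 6.026 = 6.026 mol
H2O remaining = 7.753 − 6.026 = 1.727 mol
mass = 1.727 × 18.02 = 31.12 g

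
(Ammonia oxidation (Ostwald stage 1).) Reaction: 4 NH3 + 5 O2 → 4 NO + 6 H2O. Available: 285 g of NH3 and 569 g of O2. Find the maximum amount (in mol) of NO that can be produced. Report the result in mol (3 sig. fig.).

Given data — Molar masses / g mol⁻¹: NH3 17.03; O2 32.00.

14.2 mol

n(NH3) = 285.0 / 17.03 = 16.74 mol
n(O2) = 569.0 / 32.00 = 17.78 mol
n/ν → NH3: 4.185, O2: 3.556; O2 is limiting.
n(NO) = (4/5) × 17.78 = 14.22 mol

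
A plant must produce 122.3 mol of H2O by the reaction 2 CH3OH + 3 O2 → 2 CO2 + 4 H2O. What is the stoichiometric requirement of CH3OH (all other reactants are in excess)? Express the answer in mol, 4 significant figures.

n(H2O) = 122.3 mol
n(CH3OH) = (2/4) × 122.3 = 61.15 mol

61.15 mol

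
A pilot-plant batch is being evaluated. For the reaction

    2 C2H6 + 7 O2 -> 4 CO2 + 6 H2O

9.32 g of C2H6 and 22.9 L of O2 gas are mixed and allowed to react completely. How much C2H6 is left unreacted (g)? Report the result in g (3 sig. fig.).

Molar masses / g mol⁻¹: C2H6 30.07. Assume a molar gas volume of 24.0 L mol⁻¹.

n(C2H6) = 9.320 / 30.07 = 0.3099 mol
n(O2) = 22.90 / 24.0 = 0.9542 mol
n/ν for C2H6 = 0.3099/2 = 0.1550
n/ν for O2 = 0.9542/7 = 0.1363
Smallest n/ν is O2 → limiting reagent.
C2H6 consumed = (2/7) × 0.9542 = 0.2726 mol
C2H6 remaining = 0.3099 − 0.2726 = 0.03730 mol
mass = 0.03730 × 30.07 = 1.122 g

1.12 g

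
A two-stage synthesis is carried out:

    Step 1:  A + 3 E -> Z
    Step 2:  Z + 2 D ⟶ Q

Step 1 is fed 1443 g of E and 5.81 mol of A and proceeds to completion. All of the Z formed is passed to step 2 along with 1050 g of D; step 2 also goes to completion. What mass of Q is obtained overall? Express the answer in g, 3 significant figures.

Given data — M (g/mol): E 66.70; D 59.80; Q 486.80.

Step 1:
n(E) = 1443 / 66.70 = 21.63 mol
n(A) = 5.810 mol
n/ν for E = 21.63/3 = 7.210
n/ν for A = 5.810/1 = 5.810
Smallest n/ν is A → limiting reagent.
n(Z) produced = (1/1) × 5.810 = 5.810 mol
Step 2:
n(Z) available = 5.810 mol
n(D) = 1050 / 59.80 = 17.56 mol
n/ν for Z = 5.810/1 = 5.810
n/ν for D = 17.56/2 = 8.780
Smallest n/ν is Z → limiting reagent.
n(Q) = (1/1) × 5.810 = 5.810 mol
mass = 5.810 × 486.80 = 2828 g

2830 g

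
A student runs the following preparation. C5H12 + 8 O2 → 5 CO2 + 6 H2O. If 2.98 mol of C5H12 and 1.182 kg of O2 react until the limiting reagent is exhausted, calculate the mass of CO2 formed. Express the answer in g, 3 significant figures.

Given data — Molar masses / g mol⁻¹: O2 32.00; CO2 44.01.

656 g

n(C5H12) = 2.980 mol
n(O2) = 1.182×1000 / 32.00 = 36.94 mol
n/ν for C5H12 = 2.980/1 = 2.980
n/ν for O2 = 36.94/8 = 4.618
Smallest n/ν is C5H12 → limiting reagent.
n(CO2) = (5/1) × 2.980 = 14.90 mol
mass = 14.90 × 44.01 = 655.7 g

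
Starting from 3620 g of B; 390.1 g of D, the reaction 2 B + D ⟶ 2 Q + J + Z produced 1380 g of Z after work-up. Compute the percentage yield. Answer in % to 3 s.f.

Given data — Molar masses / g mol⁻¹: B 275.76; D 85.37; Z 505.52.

59.7 %

n(B) = 3620 / 275.76 = 13.13 mol
n(D) = 390.1 / 85.37 = 4.570 mol
n/ν for B = 13.13/2 = 6.565
n/ν for D = 4.570/1 = 4.570
Smallest n/ν is D → limiting reagent.
theoretical n(Z) = (1/1) × 4.570 = 4.570 mol → 2310 g
% yield = 1380 / 2310 × 100 = 59.74 %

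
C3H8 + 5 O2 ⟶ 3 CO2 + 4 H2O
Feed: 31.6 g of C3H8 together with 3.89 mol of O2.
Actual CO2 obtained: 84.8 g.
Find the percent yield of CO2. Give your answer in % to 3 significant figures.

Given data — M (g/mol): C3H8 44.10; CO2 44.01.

89.6 %

n(C3H8) = 31.60 / 44.10 = 0.7166 mol
n(O2) = 3.890 mol
n/ν → C3H8: 0.7166, O2: 0.7780; C3H8 is limiting.
theoretical n(CO2) = (3/1) × 0.7166 = 2.150 mol → 94.62 g
% yield = 84.8 / 94.62 × 100 = 89.62 %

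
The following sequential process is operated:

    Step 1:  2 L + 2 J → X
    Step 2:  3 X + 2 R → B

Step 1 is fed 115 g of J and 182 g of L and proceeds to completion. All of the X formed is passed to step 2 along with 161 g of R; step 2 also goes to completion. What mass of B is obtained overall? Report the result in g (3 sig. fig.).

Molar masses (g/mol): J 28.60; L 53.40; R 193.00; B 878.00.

366 g

Step 1:
n(J) = 115.0 / 28.60 = 4.021 mol
n(L) = 182.0 / 53.40 = 3.408 mol
n/ν for J = 4.021/2 = 2.011
n/ν for L = 3.408/2 = 1.704
Smallest n/ν is L → limiting reagent.
n(X) produced = (1/2) × 3.408 = 1.704 mol
Step 2:
n(X) available = 1.704 mol
n(R) = 161.0 / 193.00 = 0.8342 mol
n/ν for X = 1.704/3 = 0.5680
n/ν for R = 0.8342/2 = 0.4171
Smallest n/ν is R → limiting reagent.
n(B) = (1/2) × 0.8342 = 0.4171 mol
mass = 0.4171 × 878.00 = 366.2 g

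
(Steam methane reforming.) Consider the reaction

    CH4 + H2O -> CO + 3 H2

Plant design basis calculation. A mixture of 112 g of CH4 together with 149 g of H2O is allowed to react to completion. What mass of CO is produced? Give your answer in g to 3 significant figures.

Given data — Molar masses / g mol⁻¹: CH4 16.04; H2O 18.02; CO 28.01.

196 g

n(CH4) = 112.0 / 16.04 = 6.983 mol
n(H2O) = 149.0 / 18.02 = 8.269 mol
n/ν → CH4: 6.983, H2O: 8.269; CH4 is limiting.
n(CO) = (1/1) × 6.983 = 6.983 mol
mass = 6.983 × 28.01 = 195.6 g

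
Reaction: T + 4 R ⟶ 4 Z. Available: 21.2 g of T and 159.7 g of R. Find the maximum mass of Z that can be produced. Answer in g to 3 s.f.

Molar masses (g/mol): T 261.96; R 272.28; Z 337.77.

n(T) = 21.20 / 261.96 = 0.08093 mol
n(R) = 159.7 / 272.28 = 0.5865 mol
n/ν → T: 0.08093, R: 0.1466; T is limiting.
n(Z) = (4/1) × 0.08093 = 0.3237 mol
mass = 0.3237 × 337.77 = 109.3 g

109 g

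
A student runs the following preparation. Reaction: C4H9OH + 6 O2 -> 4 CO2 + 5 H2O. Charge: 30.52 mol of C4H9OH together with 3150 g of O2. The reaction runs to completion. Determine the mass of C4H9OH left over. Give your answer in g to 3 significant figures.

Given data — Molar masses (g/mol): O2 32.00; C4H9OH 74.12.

1050 g

n(C4H9OH) = 30.52 mol
n(O2) = 3150 / 32.00 = 98.44 mol
n/ν → C4H9OH: 30.52, O2: 16.41; O2 is limiting.
C4H9OH consumed = (1/6) × 98.44 = 16.41 mol
C4H9OH remaining = 30.52 − 16.41 = 14.11 mol
mass = 14.11 × 74.12 = 1046 g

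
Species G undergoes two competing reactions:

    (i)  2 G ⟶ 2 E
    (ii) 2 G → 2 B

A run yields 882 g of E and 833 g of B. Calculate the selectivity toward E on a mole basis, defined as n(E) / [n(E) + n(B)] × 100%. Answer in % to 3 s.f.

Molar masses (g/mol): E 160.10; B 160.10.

51.4 %

n(E) = 882 / 160.10 = 5.509 mol
n(B) = 833 / 160.10 = 5.203 mol
selectivity = 5.509/(5.509+5.203) × 100 = 51.43 %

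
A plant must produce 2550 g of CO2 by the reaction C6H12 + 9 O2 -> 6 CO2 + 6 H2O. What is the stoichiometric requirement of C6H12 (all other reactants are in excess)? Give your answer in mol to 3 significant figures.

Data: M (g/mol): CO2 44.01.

9.66 mol

n(CO2) = 2550 / 44.01 = 57.94 mol
n(C6H12) = (1/6) × 57.94 = 9.657 mol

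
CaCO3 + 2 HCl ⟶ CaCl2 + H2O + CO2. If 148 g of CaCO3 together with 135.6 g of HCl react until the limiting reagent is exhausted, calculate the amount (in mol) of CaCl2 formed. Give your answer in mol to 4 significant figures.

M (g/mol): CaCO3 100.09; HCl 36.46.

1.479 mol

n(CaCO3) = 148.0 / 100.09 = 1.479 mol
n(HCl) = 135.6 / 36.46 = 3.719 mol
n/ν → CaCO3: 1.479, HCl: 1.860; CaCO3 is limiting.
n(CaCl2) = (1/1) × 1.479 = 1.479 mol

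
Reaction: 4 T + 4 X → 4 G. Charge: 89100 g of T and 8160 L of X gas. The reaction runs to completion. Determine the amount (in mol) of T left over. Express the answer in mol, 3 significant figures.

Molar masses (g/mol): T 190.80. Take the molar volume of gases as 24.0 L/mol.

127 mol

n(T) = 89100 / 190.80 = 467.0 mol
n(X) = 8160 / 24.0 = 340.0 mol
n/ν for T = 467.0/4 = 116.8
n/ν for X = 340.0/4 = 85.00
Smallest n/ν is X → limiting reagent.
T consumed = (4/4) × 340.0 = 340.0 mol
T remaining = 467.0 − 340.0 = 127.0 mol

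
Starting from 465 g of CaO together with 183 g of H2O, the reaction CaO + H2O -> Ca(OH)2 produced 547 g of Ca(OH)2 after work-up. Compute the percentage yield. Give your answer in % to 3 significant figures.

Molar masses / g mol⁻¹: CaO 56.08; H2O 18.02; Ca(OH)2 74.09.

89.0 %

n(CaO) = 465.0 / 56.08 = 8.292 mol
n(H2O) = 183.0 / 18.02 = 10.16 mol
n/ν for CaO = 8.292/1 = 8.292
n/ν for H2O = 10.16/1 = 10.16
Smallest n/ν is CaO → limiting reagent.
theoretical n(Ca(OH)2) = (1/1) × 8.292 = 8.292 mol → 614.4 g
% yield = 547 / 614.4 × 100 = 89.03 %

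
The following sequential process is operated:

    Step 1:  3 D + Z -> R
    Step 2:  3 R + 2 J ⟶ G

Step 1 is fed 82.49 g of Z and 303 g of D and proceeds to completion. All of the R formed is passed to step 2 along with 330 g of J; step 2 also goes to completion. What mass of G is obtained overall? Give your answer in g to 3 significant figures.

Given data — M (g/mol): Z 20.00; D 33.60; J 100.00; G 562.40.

564 g

Step 1:
n(Z) = 82.49 / 20.00 = 4.125 mol
n(D) = 303.0 / 33.60 = 9.018 mol
n/ν for Z = 4.125/1 = 4.125
n/ν for D = 9.018/3 = 3.006
Smallest n/ν is D → limiting reagent.
n(R) produced = (1/3) × 9.018 = 3.006 mol
Step 2:
n(R) available = 3.006 mol
n(J) = 330.0 / 100.00 = 3.300 mol
n/ν for R = 3.006/3 = 1.002
n/ν for J = 3.300/2 = 1.650
Smallest n/ν is R → limiting reagent.
n(G) = (1/3) × 3.006 = 1.002 mol
mass = 1.002 × 562.40 = 563.5 g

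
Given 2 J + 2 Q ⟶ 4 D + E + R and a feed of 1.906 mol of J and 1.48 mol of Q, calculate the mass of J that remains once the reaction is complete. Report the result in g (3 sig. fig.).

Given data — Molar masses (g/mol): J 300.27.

128 g

n(J) = 1.906 mol
n(Q) = 1.480 mol
n/ν for J = 1.906/2 = 0.9530
n/ν for Q = 1.480/2 = 0.7400
Smallest n/ν is Q → limiting reagent.
J consumed = (2/2) × 1.480 = 1.480 mol
J remaining = 1.906 − 1.480 = 0.4260 mol
mass = 0.4260 × 300.27 = 127.9 g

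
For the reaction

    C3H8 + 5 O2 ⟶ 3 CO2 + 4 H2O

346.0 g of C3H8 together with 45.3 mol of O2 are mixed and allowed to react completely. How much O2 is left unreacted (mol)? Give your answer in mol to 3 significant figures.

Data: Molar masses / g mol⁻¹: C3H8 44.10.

n(C3H8) = 346.0 / 44.10 = 7.846 mol
n(O2) = 45.30 mol
n/ν → C3H8: 7.846, O2: 9.060; C3H8 is limiting.
O2 consumed = (5/1) × 7.846 = 39.23 mol
O2 remaining = 45.30 − 39.23 = 6.070 mol

6.07 mol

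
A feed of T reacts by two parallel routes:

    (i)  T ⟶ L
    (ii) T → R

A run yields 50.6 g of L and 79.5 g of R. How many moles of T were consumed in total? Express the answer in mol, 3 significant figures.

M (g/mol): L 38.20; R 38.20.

n(L) = 50.6 / 38.20 = 1.325 mol
n(R) = 79.5 / 38.20 = 2.081 mol
n(T) via (i) = (1/1)×1.325 = 1.325 mol
n(T) via (ii) = (1/1)×2.081 = 2.081 mol
total n(T) = 1.325 + 2.081 = 3.406 mol

3.41 mol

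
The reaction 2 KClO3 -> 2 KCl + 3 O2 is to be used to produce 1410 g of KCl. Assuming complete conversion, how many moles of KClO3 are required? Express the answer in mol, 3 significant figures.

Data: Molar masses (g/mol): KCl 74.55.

n(KCl) = 1410 / 74.55 = 18.91 mol
n(KClO3) = (2/2) × 18.91 = 18.91 mol

18.9 mol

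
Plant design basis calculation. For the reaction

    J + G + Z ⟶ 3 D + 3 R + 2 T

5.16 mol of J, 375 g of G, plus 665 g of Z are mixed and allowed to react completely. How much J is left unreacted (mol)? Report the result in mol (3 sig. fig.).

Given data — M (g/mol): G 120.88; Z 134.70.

2.06 mol

n(J) = 5.160 mol
n(G) = 375.0 / 120.88 = 3.102 mol
n(Z) = 665.0 / 134.70 = 4.937 mol
n/ν for J = 5.160/1 = 5.160
n/ν for G = 3.102/1 = 3.102
n/ν for Z = 4.937/1 = 4.937
Smallest n/ν is G → limiting reagent.
J consumed = (1/1) × 3.102 = 3.102 mol
J remaining = 5.160 − 3.102 = 2.058 mol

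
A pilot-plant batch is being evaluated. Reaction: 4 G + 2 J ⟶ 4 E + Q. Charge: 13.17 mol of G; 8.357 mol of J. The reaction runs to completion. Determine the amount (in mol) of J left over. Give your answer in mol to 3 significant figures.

n(G) = 13.17 mol
n(J) = 8.357 mol
n/ν for G = 13.17/4 = 3.293
n/ν for J = 8.357/2 = 4.179
Smallest n/ν is G → limiting reagent.
J consumed = (2/4) × 13.17 = 6.585 mol
J remaining = 8.357 − 6.585 = 1.772 mol

1.77 mol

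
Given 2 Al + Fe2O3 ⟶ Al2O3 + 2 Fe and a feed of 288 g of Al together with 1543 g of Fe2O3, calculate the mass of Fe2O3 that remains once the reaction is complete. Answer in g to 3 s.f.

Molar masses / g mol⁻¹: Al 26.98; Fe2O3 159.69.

n(Al) = 288.0 / 26.98 = 10.67 mol
n(Fe2O3) = 1543 / 159.69 = 9.662 mol
n/ν → Al: 5.335, Fe2O3: 9.662; Al is limiting.
Fe2O3 consumed = (1/2) × 10.67 = 5.335 mol
Fe2O3 remaining = 9.662 − 5.335 = 4.327 mol
mass = 4.327 × 159.69 = 691.0 g

691 g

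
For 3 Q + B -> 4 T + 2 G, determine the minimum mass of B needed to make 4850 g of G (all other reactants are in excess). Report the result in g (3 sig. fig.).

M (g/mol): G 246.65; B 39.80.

391 g

n(G) = 4850 / 246.65 = 19.66 mol
n(B) = (1/2) × 19.66 = 9.830 mol
mass = 9.830 × 39.80 = 391.2 g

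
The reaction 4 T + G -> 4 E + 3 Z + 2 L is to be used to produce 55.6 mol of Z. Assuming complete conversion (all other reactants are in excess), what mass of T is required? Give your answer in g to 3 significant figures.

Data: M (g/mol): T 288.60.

21400 g

n(Z) = 55.60 mol
n(T) = (4/3) × 55.60 = 74.13 mol
mass = 74.13 × 288.60 = 21390 g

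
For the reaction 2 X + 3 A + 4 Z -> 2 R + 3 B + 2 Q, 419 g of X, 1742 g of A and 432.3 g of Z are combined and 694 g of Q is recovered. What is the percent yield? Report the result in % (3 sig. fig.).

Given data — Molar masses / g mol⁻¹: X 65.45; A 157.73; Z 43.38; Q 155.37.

n(X) = 419.0 / 65.45 = 6.402 mol
n(A) = 1742 / 157.73 = 11.04 mol
n(Z) = 432.3 / 43.38 = 9.965 mol
n/ν for X = 6.402/2 = 3.201
n/ν for A = 11.04/3 = 3.680
n/ν for Z = 9.965/4 = 2.491
Smallest n/ν is Z → limiting reagent.
theoretical n(Q) = (2/4) × 9.965 = 4.983 mol → 774.2 g
% yield = 694 / 774.2 × 100 = 89.64 %

89.6 %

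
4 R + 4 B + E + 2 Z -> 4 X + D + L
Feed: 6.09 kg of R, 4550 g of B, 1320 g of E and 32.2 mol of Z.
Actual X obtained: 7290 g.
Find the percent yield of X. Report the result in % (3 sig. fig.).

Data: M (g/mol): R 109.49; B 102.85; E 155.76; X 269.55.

79.8 %

n(R) = 6.090×1000 / 109.49 = 55.62 mol
n(B) = 4550 / 102.85 = 44.24 mol
n(E) = 1320 / 155.76 = 8.475 mol
n(Z) = 32.20 mol
n/ν for R = 55.62/4 = 13.91
n/ν for B = 44.24/4 = 11.06
n/ν for E = 8.475/1 = 8.475
n/ν for Z = 32.20/2 = 16.10
Smallest n/ν is E → limiting reagent.
theoretical n(X) = (4/1) × 8.475 = 33.90 mol → 9138 g
% yield = 7290 / 9138 × 100 = 79.78 %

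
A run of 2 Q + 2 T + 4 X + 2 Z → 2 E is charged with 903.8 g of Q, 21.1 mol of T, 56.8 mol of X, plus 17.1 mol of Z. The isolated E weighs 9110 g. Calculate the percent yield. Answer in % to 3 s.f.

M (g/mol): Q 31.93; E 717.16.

n(Q) = 903.8 / 31.93 = 28.31 mol
n(T) = 21.10 mol
n(X) = 56.80 mol
n(Z) = 17.10 mol
n/ν → Q: 14.16, T: 10.55, X: 14.20, Z: 8.550; Z is limiting.
theoretical n(E) = (2/2) × 17.10 = 17.10 mol → 12260 g
% yield = 9110 / 12260 × 100 = 74.31 %

74.3 %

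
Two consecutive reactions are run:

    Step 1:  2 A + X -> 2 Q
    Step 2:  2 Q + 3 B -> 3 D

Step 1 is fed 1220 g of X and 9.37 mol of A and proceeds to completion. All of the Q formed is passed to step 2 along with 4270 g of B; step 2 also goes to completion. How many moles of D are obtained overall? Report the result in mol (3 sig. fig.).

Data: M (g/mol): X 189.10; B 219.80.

Step 1:
n(X) = 1220 / 189.10 = 6.452 mol
n(A) = 9.370 mol
n/ν for X = 6.452/1 = 6.452
n/ν for A = 9.370/2 = 4.685
Smallest n/ν is A → limiting reagent.
n(Q) produced = (2/2) × 9.370 = 9.370 mol
Step 2:
n(Q) available = 9.370 mol
n(B) = 4270 / 219.80 = 19.43 mol
n/ν for Q = 9.370/2 = 4.685
n/ν for B = 19.43/3 = 6.477
Smallest n/ν is Q → limiting reagent.
n(D) = (3/2) × 9.370 = 14.06 mol

14.1 mol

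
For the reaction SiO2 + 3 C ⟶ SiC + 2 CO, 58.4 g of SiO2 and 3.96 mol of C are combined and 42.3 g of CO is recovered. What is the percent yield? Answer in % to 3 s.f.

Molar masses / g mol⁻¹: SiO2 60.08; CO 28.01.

n(SiO2) = 58.40 / 60.08 = 0.9720 mol
n(C) = 3.960 mol
n/ν → SiO2: 0.9720, C: 1.320; SiO2 is limiting.
theoretical n(CO) = (2/1) × 0.9720 = 1.944 mol → 54.45 g
% yield = 42.3 / 54.45 × 100 = 77.69 %

77.7 %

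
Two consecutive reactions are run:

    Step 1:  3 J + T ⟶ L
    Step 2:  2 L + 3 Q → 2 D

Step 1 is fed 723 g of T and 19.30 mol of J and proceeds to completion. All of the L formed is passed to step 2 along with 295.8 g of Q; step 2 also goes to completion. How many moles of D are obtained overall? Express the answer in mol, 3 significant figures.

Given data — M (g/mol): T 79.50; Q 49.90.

Step 1:
n(T) = 723.0 / 79.50 = 9.094 mol
n(J) = 19.30 mol
n/ν → T: 9.094, J: 6.433; J is limiting.
n(L) produced = (1/3) × 19.30 = 6.433 mol
Step 2:
n(L) available = 6.433 mol
n(Q) = 295.8 / 49.90 = 5.928 mol
n/ν → L: 3.217, Q: 1.976; Q is limiting.
n(D) = (2/3) × 5.928 = 3.952 mol

3.95 mol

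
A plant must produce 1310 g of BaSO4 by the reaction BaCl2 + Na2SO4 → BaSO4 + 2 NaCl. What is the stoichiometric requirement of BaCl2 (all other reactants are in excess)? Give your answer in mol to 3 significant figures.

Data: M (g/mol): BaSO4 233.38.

n(BaSO4) = 1310 / 233.38 = 5.613 mol
n(BaCl2) = (1/1) × 5.613 = 5.613 mol

5.61 mol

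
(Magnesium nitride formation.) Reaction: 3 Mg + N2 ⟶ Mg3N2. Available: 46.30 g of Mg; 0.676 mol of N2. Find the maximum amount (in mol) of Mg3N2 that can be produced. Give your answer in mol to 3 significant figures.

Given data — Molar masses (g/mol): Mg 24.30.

n(Mg) = 46.30 / 24.30 = 1.905 mol
n(N2) = 0.6760 mol
n/ν for Mg = 1.905/3 = 0.6350
n/ν for N2 = 0.6760/1 = 0.6760
Smallest n/ν is Mg → limiting reagent.
n(Mg3N2) = (1/3) × 1.905 = 0.6350 mol

0.635 mol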